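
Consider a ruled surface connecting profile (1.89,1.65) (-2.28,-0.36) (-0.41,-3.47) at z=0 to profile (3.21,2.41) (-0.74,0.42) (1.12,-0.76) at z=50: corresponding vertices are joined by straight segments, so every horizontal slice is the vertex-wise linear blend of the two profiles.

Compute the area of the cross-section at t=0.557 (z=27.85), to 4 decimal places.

Area at t=0.557: 5.9816

Cross-section at t=0.557: each vertex is (1-t)·p0[i] + t·p1[i].
  v1: (1-0.557)·(1.89,1.65) + 0.557·(3.21,2.41) = (2.6252,2.0733)
  v2: (1-0.557)·(-2.28,-0.36) + 0.557·(-0.74,0.42) = (-1.4222,0.0745)
  v3: (1-0.557)·(-0.41,-3.47) + 0.557·(1.12,-0.76) = (0.4422,-1.9605)
Shoelace sum Σ(x_i·y_{i+1} − x_{i+1}·y_i):
  i=1: 2.6252·0.0745 − -1.4222·2.0733 = +3.1442 (running +3.1442)
  i=2: -1.4222·-1.9605 − 0.4422·0.0745 = +2.7554 (running +5.8996)
  i=3: 0.4422·2.0733 − 2.6252·-1.9605 = +6.0637 (running +11.9633)
Area = |Σ|/2 = |11.9633|/2 = 5.9816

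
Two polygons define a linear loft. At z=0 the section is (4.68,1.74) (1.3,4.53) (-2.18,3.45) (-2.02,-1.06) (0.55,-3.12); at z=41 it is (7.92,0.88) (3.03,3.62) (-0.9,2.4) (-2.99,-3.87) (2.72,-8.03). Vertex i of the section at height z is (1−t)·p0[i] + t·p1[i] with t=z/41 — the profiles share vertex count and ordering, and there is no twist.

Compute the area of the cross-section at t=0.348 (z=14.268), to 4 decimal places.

Area at t=0.348: 44.8388

Cross-section at t=0.348: each vertex is (1-t)·p0[i] + t·p1[i].
  v1: (1-0.348)·(4.68,1.74) + 0.348·(7.92,0.88) = (5.8075,1.4407)
  v2: (1-0.348)·(1.3,4.53) + 0.348·(3.03,3.62) = (1.9020,4.2133)
  v3: (1-0.348)·(-2.18,3.45) + 0.348·(-0.9,2.4) = (-1.7346,3.0846)
  v4: (1-0.348)·(-2.02,-1.06) + 0.348·(-2.99,-3.87) = (-2.3576,-2.0379)
  v5: (1-0.348)·(0.55,-3.12) + 0.348·(2.72,-8.03) = (1.3052,-4.8287)
Shoelace sum Σ(x_i·y_{i+1} − x_{i+1}·y_i):
  i=1: 5.8075·4.2133 − 1.9020·1.4407 = +21.7286 (running +21.7286)
  i=2: 1.9020·3.0846 − -1.7346·4.2133 = +13.1753 (running +34.9039)
  i=3: -1.7346·-2.0379 − -2.3576·3.0846 = +10.8070 (running +45.7109)
  i=4: -2.3576·-4.8287 − 1.3052·-2.0379 = +14.0437 (running +59.7545)
  i=5: 1.3052·1.4407 − 5.8075·-4.8287 = +29.9230 (running +89.6776)
Area = |Σ|/2 = |89.6776|/2 = 44.8388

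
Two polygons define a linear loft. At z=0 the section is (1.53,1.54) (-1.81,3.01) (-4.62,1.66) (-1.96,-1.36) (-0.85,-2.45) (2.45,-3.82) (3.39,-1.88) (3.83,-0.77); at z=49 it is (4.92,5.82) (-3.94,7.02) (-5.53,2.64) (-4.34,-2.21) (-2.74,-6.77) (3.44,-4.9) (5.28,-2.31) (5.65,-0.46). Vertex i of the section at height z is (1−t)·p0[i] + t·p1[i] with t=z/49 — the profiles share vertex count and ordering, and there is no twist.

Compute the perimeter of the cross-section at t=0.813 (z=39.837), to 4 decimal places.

Perimeter at t=0.813: 37.2314

Cross-section at t=0.813: each vertex is (1-t)·p0[i] + t·p1[i].
  v1: (1-0.813)·(1.53,1.54) + 0.813·(4.92,5.82) = (4.2861,5.0196)
  v2: (1-0.813)·(-1.81,3.01) + 0.813·(-3.94,7.02) = (-3.5417,6.2701)
  v3: (1-0.813)·(-4.62,1.66) + 0.813·(-5.53,2.64) = (-5.3598,2.4567)
  v4: (1-0.813)·(-1.96,-1.36) + 0.813·(-4.34,-2.21) = (-3.8949,-2.0511)
  v5: (1-0.813)·(-0.85,-2.45) + 0.813·(-2.74,-6.77) = (-2.3866,-5.9622)
  v6: (1-0.813)·(2.45,-3.82) + 0.813·(3.44,-4.9) = (3.2549,-4.6980)
  v7: (1-0.813)·(3.39,-1.88) + 0.813·(5.28,-2.31) = (4.9266,-2.2296)
  v8: (1-0.813)·(3.83,-0.77) + 0.813·(5.65,-0.46) = (5.3097,-0.5180)
Perimeter = Σ |v_{i+1} − v_i|:
  edge 1→2: √(-7.8278² + 1.2505²) = 7.9270 (running 7.9270)
  edge 2→3: √(-1.8181² + -3.8134²) = 4.2246 (running 12.1517)
  edge 3→4: √(1.4649² + -4.5078²) = 4.7398 (running 16.8915)
  edge 4→5: √(1.5084² + -3.9111²) = 4.1919 (running 21.0834)
  edge 5→6: √(5.6414² + 1.2641²) = 5.7813 (running 26.8647)
  edge 6→7: √(1.6717² + 2.4685²) = 2.9812 (running 29.8460)
  edge 7→8: √(0.3831² + 1.7116²) = 1.7540 (running 31.5999)
  edge 8→1: √(-1.0236² + 5.5376²) = 5.6314 (running 37.2314)
Perimeter = 37.2314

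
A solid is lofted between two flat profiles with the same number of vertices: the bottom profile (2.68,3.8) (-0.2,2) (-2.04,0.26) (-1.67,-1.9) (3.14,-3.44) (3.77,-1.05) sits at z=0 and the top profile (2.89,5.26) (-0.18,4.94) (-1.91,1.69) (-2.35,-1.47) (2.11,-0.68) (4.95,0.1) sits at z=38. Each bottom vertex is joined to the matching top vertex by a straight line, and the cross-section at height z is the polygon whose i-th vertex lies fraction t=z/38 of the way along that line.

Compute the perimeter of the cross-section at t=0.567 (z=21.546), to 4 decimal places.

Cross-section at t=0.567: each vertex is (1-t)·p0[i] + t·p1[i].
  v1: (1-0.567)·(2.68,3.8) + 0.567·(2.89,5.26) = (2.7991,4.6278)
  v2: (1-0.567)·(-0.2,2) + 0.567·(-0.18,4.94) = (-0.1887,3.6670)
  v3: (1-0.567)·(-2.04,0.26) + 0.567·(-1.91,1.69) = (-1.9663,1.0708)
  v4: (1-0.567)·(-1.67,-1.9) + 0.567·(-2.35,-1.47) = (-2.0556,-1.6562)
  v5: (1-0.567)·(3.14,-3.44) + 0.567·(2.11,-0.68) = (2.5560,-1.8751)
  v6: (1-0.567)·(3.77,-1.05) + 0.567·(4.95,0.1) = (4.4391,-0.3980)
Perimeter = Σ |v_{i+1} − v_i|:
  edge 1→2: √(-2.9877² + -0.9608²) = 3.1384 (running 3.1384)
  edge 2→3: √(-1.7776² + -2.5962²) = 3.1464 (running 6.2849)
  edge 3→4: √(-0.0893² + -2.7270²) = 2.7285 (running 9.0133)
  edge 4→5: √(4.6115² + -0.2189²) = 4.6167 (running 13.6301)
  edge 5→6: √(1.8831² + 1.4771²) = 2.3933 (running 16.0234)
  edge 6→1: √(-1.6400² + 5.0258²) = 5.2866 (running 21.3099)
Perimeter = 21.3099

Perimeter at t=0.567: 21.3099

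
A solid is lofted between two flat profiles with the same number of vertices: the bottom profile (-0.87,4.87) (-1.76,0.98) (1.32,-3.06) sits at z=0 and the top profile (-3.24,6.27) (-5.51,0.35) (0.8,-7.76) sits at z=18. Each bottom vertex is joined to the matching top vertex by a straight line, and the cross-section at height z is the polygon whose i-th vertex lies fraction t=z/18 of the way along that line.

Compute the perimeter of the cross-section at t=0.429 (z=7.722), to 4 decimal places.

Cross-section at t=0.429: each vertex is (1-t)·p0[i] + t·p1[i].
  v1: (1-0.429)·(-0.87,4.87) + 0.429·(-3.24,6.27) = (-1.8867,5.4706)
  v2: (1-0.429)·(-1.76,0.98) + 0.429·(-5.51,0.35) = (-3.3687,0.7097)
  v3: (1-0.429)·(1.32,-3.06) + 0.429·(0.8,-7.76) = (1.0969,-5.0763)
Perimeter = Σ |v_{i+1} − v_i|:
  edge 1→2: √(-1.4820² + -4.7609²) = 4.9862 (running 4.9862)
  edge 2→3: √(4.4657² + -5.7860²) = 7.3089 (running 12.2951)
  edge 3→1: √(-2.9836² + 10.5469²) = 10.9608 (running 23.2559)
Perimeter = 23.2559

Perimeter at t=0.429: 23.2559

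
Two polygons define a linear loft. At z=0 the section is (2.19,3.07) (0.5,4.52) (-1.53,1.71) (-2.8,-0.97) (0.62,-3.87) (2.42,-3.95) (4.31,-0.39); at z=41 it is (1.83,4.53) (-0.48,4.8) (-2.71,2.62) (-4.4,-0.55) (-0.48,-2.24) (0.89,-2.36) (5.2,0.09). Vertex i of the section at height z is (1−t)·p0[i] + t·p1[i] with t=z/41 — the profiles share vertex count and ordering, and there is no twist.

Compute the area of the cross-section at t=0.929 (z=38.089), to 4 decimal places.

Area at t=0.929: 41.6353

Cross-section at t=0.929: each vertex is (1-t)·p0[i] + t·p1[i].
  v1: (1-0.929)·(2.19,3.07) + 0.929·(1.83,4.53) = (1.8556,4.4263)
  v2: (1-0.929)·(0.5,4.52) + 0.929·(-0.48,4.8) = (-0.4104,4.7801)
  v3: (1-0.929)·(-1.53,1.71) + 0.929·(-2.71,2.62) = (-2.6262,2.5554)
  v4: (1-0.929)·(-2.8,-0.97) + 0.929·(-4.4,-0.55) = (-4.2864,-0.5798)
  v5: (1-0.929)·(0.62,-3.87) + 0.929·(-0.48,-2.24) = (-0.4019,-2.3557)
  v6: (1-0.929)·(2.42,-3.95) + 0.929·(0.89,-2.36) = (0.9986,-2.4729)
  v7: (1-0.929)·(4.31,-0.39) + 0.929·(5.2,0.09) = (5.1368,0.0559)
Shoelace sum Σ(x_i·y_{i+1} − x_{i+1}·y_i):
  i=1: 1.8556·4.7801 − -0.4104·4.4263 = +10.6865 (running +10.6865)
  i=2: -0.4104·2.5554 − -2.6262·4.7801 = +11.5049 (running +22.1913)
  i=3: -2.6262·-0.5798 − -4.2864·2.5554 = +12.4762 (running +34.6675)
  i=4: -4.2864·-2.3557 − -0.4019·-0.5798 = +9.8646 (running +44.5321)
  i=5: -0.4019·-2.4729 − 0.9986·-2.3557 = +3.3464 (running +47.8784)
  i=6: 0.9986·0.0559 − 5.1368·-2.4729 = +12.7586 (running +60.6370)
  i=7: 5.1368·4.4263 − 1.8556·0.0559 = +22.6335 (running +83.2705)
Area = |Σ|/2 = |83.2705|/2 = 41.6353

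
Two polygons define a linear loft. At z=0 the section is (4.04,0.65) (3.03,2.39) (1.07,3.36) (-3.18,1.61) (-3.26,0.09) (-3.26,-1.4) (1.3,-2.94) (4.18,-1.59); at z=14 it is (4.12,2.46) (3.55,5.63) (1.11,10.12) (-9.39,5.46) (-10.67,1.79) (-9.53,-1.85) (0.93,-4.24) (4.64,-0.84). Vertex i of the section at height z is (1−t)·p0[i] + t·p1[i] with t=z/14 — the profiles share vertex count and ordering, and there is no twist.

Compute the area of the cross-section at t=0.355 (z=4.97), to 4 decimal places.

Area at t=0.355: 65.3341

Cross-section at t=0.355: each vertex is (1-t)·p0[i] + t·p1[i].
  v1: (1-0.355)·(4.04,0.65) + 0.355·(4.12,2.46) = (4.0684,1.2925)
  v2: (1-0.355)·(3.03,2.39) + 0.355·(3.55,5.63) = (3.2146,3.5402)
  v3: (1-0.355)·(1.07,3.36) + 0.355·(1.11,10.12) = (1.0842,5.7598)
  v4: (1-0.355)·(-3.18,1.61) + 0.355·(-9.39,5.46) = (-5.3846,2.9768)
  v5: (1-0.355)·(-3.26,0.09) + 0.355·(-10.67,1.79) = (-5.8905,0.6935)
  v6: (1-0.355)·(-3.26,-1.4) + 0.355·(-9.53,-1.85) = (-5.4858,-1.5597)
  v7: (1-0.355)·(1.3,-2.94) + 0.355·(0.93,-4.24) = (1.1686,-3.4015)
  v8: (1-0.355)·(4.18,-1.59) + 0.355·(4.64,-0.84) = (4.3433,-1.3238)
Shoelace sum Σ(x_i·y_{i+1} − x_{i+1}·y_i):
  i=1: 4.0684·3.5402 − 3.2146·1.2925 = +10.2479 (running +10.2479)
  i=2: 3.2146·5.7598 − 1.0842·3.5402 = +14.6772 (running +24.9251)
  i=3: 1.0842·2.9768 − -5.3846·5.7598 = +34.2413 (running +59.1664)
  i=4: -5.3846·0.6935 − -5.8905·2.9768 = +13.8005 (running +72.9669)
  i=5: -5.8905·-1.5597 − -5.4858·0.6935 = +12.9922 (running +85.9591)
  i=6: -5.4858·-3.4015 − 1.1686·-1.5597 = +20.4829 (running +106.4421)
  i=7: 1.1686·-1.3238 − 4.3433·-3.4015 = +13.2267 (running +119.6688)
  i=8: 4.3433·1.2925 − 4.0684·-1.3238 = +10.9995 (running +130.6683)
Area = |Σ|/2 = |130.6683|/2 = 65.3341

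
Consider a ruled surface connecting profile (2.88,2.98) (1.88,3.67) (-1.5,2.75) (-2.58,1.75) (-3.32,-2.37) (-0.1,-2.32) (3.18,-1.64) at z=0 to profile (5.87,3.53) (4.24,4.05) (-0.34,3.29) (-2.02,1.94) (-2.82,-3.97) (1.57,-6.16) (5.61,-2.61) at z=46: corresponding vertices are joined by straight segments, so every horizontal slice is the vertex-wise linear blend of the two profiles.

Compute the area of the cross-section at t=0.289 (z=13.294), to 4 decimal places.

Area at t=0.289: 39.6977

Cross-section at t=0.289: each vertex is (1-t)·p0[i] + t·p1[i].
  v1: (1-0.289)·(2.88,2.98) + 0.289·(5.87,3.53) = (3.7441,3.1389)
  v2: (1-0.289)·(1.88,3.67) + 0.289·(4.24,4.05) = (2.5620,3.7798)
  v3: (1-0.289)·(-1.5,2.75) + 0.289·(-0.34,3.29) = (-1.1648,2.9061)
  v4: (1-0.289)·(-2.58,1.75) + 0.289·(-2.02,1.94) = (-2.4182,1.8049)
  v5: (1-0.289)·(-3.32,-2.37) + 0.289·(-2.82,-3.97) = (-3.1755,-2.8324)
  v6: (1-0.289)·(-0.1,-2.32) + 0.289·(1.57,-6.16) = (0.3826,-3.4298)
  v7: (1-0.289)·(3.18,-1.64) + 0.289·(5.61,-2.61) = (3.8823,-1.9203)
Shoelace sum Σ(x_i·y_{i+1} − x_{i+1}·y_i):
  i=1: 3.7441·3.7798 − 2.5620·3.1389 = +6.1099 (running +6.1099)
  i=2: 2.5620·2.9061 − -1.1648·3.7798 = +11.8480 (running +17.9580)
  i=3: -1.1648·1.8049 − -2.4182·2.9061 = +4.9250 (running +22.8830)
  i=4: -2.4182·-2.8324 − -3.1755·1.8049 = +12.5807 (running +35.4637)
  i=5: -3.1755·-3.4298 − 0.3826·-2.8324 = +11.9750 (running +47.4387)
  i=6: 0.3826·-1.9203 − 3.8823·-3.4298 = +12.5805 (running +60.0191)
  i=7: 3.8823·3.1389 − 3.7441·-1.9203 = +19.3762 (running +79.3953)
Area = |Σ|/2 = |79.3953|/2 = 39.6977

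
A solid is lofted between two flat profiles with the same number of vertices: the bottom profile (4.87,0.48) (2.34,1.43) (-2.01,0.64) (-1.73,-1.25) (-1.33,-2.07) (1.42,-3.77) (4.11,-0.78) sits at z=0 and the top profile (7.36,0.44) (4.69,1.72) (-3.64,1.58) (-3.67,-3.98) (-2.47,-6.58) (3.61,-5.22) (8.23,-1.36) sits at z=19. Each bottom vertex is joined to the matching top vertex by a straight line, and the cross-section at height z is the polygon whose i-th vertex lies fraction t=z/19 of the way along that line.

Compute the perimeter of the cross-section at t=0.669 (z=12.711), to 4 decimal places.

Cross-section at t=0.669: each vertex is (1-t)·p0[i] + t·p1[i].
  v1: (1-0.669)·(4.87,0.48) + 0.669·(7.36,0.44) = (6.5358,0.4532)
  v2: (1-0.669)·(2.34,1.43) + 0.669·(4.69,1.72) = (3.9122,1.6240)
  v3: (1-0.669)·(-2.01,0.64) + 0.669·(-3.64,1.58) = (-3.1005,1.2689)
  v4: (1-0.669)·(-1.73,-1.25) + 0.669·(-3.67,-3.98) = (-3.0279,-3.0764)
  v5: (1-0.669)·(-1.33,-2.07) + 0.669·(-2.47,-6.58) = (-2.0927,-5.0872)
  v6: (1-0.669)·(1.42,-3.77) + 0.669·(3.61,-5.22) = (2.8851,-4.7401)
  v7: (1-0.669)·(4.11,-0.78) + 0.669·(8.23,-1.36) = (6.8663,-1.1680)
Perimeter = Σ |v_{i+1} − v_i|:
  edge 1→2: √(-2.6237² + 1.1708²) = 2.8730 (running 2.8730)
  edge 2→3: √(-7.0126² + -0.3552²) = 7.0216 (running 9.8946)
  edge 3→4: √(0.0726² + -4.3452²) = 4.3458 (running 14.2405)
  edge 4→5: √(0.9352² + -2.0108²) = 2.2177 (running 16.4581)
  edge 5→6: √(4.9778² + 0.3471²) = 4.9899 (running 21.4480)
  edge 6→7: √(3.9812² + 3.5720²) = 5.3487 (running 26.7967)
  edge 7→1: √(-0.3305² + 1.6213²) = 1.6546 (running 28.4513)
Perimeter = 28.4513

Perimeter at t=0.669: 28.4513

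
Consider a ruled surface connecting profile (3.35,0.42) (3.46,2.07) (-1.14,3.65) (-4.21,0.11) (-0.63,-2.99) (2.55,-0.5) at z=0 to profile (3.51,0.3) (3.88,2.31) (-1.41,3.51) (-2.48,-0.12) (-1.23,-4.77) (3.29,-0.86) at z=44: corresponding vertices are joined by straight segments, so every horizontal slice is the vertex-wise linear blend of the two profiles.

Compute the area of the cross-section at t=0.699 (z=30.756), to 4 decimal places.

Cross-section at t=0.699: each vertex is (1-t)·p0[i] + t·p1[i].
  v1: (1-0.699)·(3.35,0.42) + 0.699·(3.51,0.3) = (3.4618,0.3361)
  v2: (1-0.699)·(3.46,2.07) + 0.699·(3.88,2.31) = (3.7536,2.2378)
  v3: (1-0.699)·(-1.14,3.65) + 0.699·(-1.41,3.51) = (-1.3287,3.5521)
  v4: (1-0.699)·(-4.21,0.11) + 0.699·(-2.48,-0.12) = (-3.0007,-0.0508)
  v5: (1-0.699)·(-0.63,-2.99) + 0.699·(-1.23,-4.77) = (-1.0494,-4.2342)
  v6: (1-0.699)·(2.55,-0.5) + 0.699·(3.29,-0.86) = (3.0673,-0.7516)
Shoelace sum Σ(x_i·y_{i+1} − x_{i+1}·y_i):
  i=1: 3.4618·2.2378 − 3.7536·0.3361 = +6.4851 (running +6.4851)
  i=2: 3.7536·3.5521 − -1.3287·2.2378 = +16.3066 (running +22.7917)
  i=3: -1.3287·-0.0508 − -3.0007·3.5521 = +10.7265 (running +33.5182)
  i=4: -3.0007·-4.2342 − -1.0494·-0.0508 = +12.6525 (running +46.1707)
  i=5: -1.0494·-0.7516 − 3.0673·-4.2342 = +13.7762 (running +59.9469)
  i=6: 3.0673·0.3361 − 3.4618·-0.7516 = +3.6330 (running +63.5799)
Area = |Σ|/2 = |63.5799|/2 = 31.7900

Area at t=0.699: 31.7900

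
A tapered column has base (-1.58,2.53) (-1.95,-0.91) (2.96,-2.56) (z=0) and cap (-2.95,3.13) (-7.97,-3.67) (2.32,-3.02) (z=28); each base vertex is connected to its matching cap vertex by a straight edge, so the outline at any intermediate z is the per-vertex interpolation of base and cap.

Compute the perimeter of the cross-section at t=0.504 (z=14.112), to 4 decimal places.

Perimeter at t=0.504: 20.9084

Cross-section at t=0.504: each vertex is (1-t)·p0[i] + t·p1[i].
  v1: (1-0.504)·(-1.58,2.53) + 0.504·(-2.95,3.13) = (-2.2705,2.8324)
  v2: (1-0.504)·(-1.95,-0.91) + 0.504·(-7.97,-3.67) = (-4.9841,-2.3010)
  v3: (1-0.504)·(2.96,-2.56) + 0.504·(2.32,-3.02) = (2.6374,-2.7918)
Perimeter = Σ |v_{i+1} − v_i|:
  edge 1→2: √(-2.7136² + -5.1334²) = 5.8065 (running 5.8065)
  edge 2→3: √(7.6215² + -0.4908²) = 7.6373 (running 13.4438)
  edge 3→1: √(-4.9079² + 5.6242²) = 7.4646 (running 20.9084)
Perimeter = 20.9084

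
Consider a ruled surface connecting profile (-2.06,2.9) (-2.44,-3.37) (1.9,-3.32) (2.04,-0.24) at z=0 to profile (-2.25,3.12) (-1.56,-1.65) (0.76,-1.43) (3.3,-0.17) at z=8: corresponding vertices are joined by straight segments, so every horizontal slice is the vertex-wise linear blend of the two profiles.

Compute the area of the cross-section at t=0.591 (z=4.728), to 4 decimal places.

Cross-section at t=0.591: each vertex is (1-t)·p0[i] + t·p1[i].
  v1: (1-0.591)·(-2.06,2.9) + 0.591·(-2.25,3.12) = (-2.1723,3.0300)
  v2: (1-0.591)·(-2.44,-3.37) + 0.591·(-1.56,-1.65) = (-1.9199,-2.3535)
  v3: (1-0.591)·(1.9,-3.32) + 0.591·(0.76,-1.43) = (1.2263,-2.2030)
  v4: (1-0.591)·(2.04,-0.24) + 0.591·(3.3,-0.17) = (2.7847,-0.1986)
Shoelace sum Σ(x_i·y_{i+1} − x_{i+1}·y_i):
  i=1: -2.1723·-2.3535 − -1.9199·3.0300 = +10.9298 (running +10.9298)
  i=2: -1.9199·-2.2030 − 1.2263·-2.3535 = +7.1156 (running +18.0454)
  i=3: 1.2263·-0.1986 − 2.7847·-2.2030 = +5.8911 (running +23.9365)
  i=4: 2.7847·3.0300 − -2.1723·-0.1986 = +8.0061 (running +31.9426)
Area = |Σ|/2 = |31.9426|/2 = 15.9713

Area at t=0.591: 15.9713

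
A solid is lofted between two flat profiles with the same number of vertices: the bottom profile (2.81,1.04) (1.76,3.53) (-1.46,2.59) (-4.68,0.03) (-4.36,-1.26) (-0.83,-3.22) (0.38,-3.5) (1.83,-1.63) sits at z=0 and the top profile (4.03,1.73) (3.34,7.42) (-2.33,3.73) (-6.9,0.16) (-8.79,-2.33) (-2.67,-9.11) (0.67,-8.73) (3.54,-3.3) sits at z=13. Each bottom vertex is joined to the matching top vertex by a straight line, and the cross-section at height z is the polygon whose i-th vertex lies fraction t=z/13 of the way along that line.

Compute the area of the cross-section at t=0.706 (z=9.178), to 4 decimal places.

Cross-section at t=0.706: each vertex is (1-t)·p0[i] + t·p1[i].
  v1: (1-0.706)·(2.81,1.04) + 0.706·(4.03,1.73) = (3.6713,1.5271)
  v2: (1-0.706)·(1.76,3.53) + 0.706·(3.34,7.42) = (2.8755,6.2763)
  v3: (1-0.706)·(-1.46,2.59) + 0.706·(-2.33,3.73) = (-2.0742,3.3948)
  v4: (1-0.706)·(-4.68,0.03) + 0.706·(-6.9,0.16) = (-6.2473,0.1218)
  v5: (1-0.706)·(-4.36,-1.26) + 0.706·(-8.79,-2.33) = (-7.4876,-2.0154)
  v6: (1-0.706)·(-0.83,-3.22) + 0.706·(-2.67,-9.11) = (-2.1290,-7.3783)
  v7: (1-0.706)·(0.38,-3.5) + 0.706·(0.67,-8.73) = (0.5847,-7.1924)
  v8: (1-0.706)·(1.83,-1.63) + 0.706·(3.54,-3.3) = (3.0373,-2.8090)
Shoelace sum Σ(x_i·y_{i+1} − x_{i+1}·y_i):
  i=1: 3.6713·6.2763 − 2.8755·1.5271 = +18.6512 (running +18.6512)
  i=2: 2.8755·3.3948 − -2.0742·6.2763 = +22.7803 (running +41.4315)
  i=3: -2.0742·0.1218 − -6.2473·3.3948 = +20.9561 (running +62.3875)
  i=4: -6.2473·-2.0154 − -7.4876·0.1218 = +13.5028 (running +75.8904)
  i=5: -7.4876·-7.3783 − -2.1290·-2.0154 = +50.9550 (running +126.8454)
  i=6: -2.1290·-7.1924 − 0.5847·-7.3783 = +19.6273 (running +146.4726)
  i=7: 0.5847·-2.8090 − 3.0373·-7.1924 = +20.2026 (running +166.6752)
  i=8: 3.0373·1.5271 − 3.6713·-2.8090 = +14.9511 (running +181.6264)
Area = |Σ|/2 = |181.6264|/2 = 90.8132

Area at t=0.706: 90.8132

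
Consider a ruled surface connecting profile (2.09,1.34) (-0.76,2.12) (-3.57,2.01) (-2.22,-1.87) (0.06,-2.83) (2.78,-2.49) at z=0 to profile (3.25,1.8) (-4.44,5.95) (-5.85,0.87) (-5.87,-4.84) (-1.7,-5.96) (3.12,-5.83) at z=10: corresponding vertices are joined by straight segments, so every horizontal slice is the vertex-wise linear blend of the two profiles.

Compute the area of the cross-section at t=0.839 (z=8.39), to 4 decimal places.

Cross-section at t=0.839: each vertex is (1-t)·p0[i] + t·p1[i].
  v1: (1-0.839)·(2.09,1.34) + 0.839·(3.25,1.8) = (3.0632,1.7259)
  v2: (1-0.839)·(-0.76,2.12) + 0.839·(-4.44,5.95) = (-3.8475,5.3334)
  v3: (1-0.839)·(-3.57,2.01) + 0.839·(-5.85,0.87) = (-5.4829,1.0535)
  v4: (1-0.839)·(-2.22,-1.87) + 0.839·(-5.87,-4.84) = (-5.2824,-4.3618)
  v5: (1-0.839)·(0.06,-2.83) + 0.839·(-1.7,-5.96) = (-1.4166,-5.4561)
  v6: (1-0.839)·(2.78,-2.49) + 0.839·(3.12,-5.83) = (3.0653,-5.2923)
Shoelace sum Σ(x_i·y_{i+1} − x_{i+1}·y_i):
  i=1: 3.0632·5.3334 − -3.8475·1.7259 = +22.9780 (running +22.9780)
  i=2: -3.8475·1.0535 − -5.4829·5.3334 = +25.1889 (running +48.1669)
  i=3: -5.4829·-4.3618 − -5.2824·1.0535 = +29.4807 (running +77.6476)
  i=4: -5.2824·-5.4561 − -1.4166·-4.3618 = +22.6417 (running +100.2894)
  i=5: -1.4166·-5.2923 − 3.0653·-5.4561 = +24.2215 (running +124.5109)
  i=6: 3.0653·1.7259 − 3.0632·-5.2923 = +21.5019 (running +146.0128)
Area = |Σ|/2 = |146.0128|/2 = 73.0064

Area at t=0.839: 73.0064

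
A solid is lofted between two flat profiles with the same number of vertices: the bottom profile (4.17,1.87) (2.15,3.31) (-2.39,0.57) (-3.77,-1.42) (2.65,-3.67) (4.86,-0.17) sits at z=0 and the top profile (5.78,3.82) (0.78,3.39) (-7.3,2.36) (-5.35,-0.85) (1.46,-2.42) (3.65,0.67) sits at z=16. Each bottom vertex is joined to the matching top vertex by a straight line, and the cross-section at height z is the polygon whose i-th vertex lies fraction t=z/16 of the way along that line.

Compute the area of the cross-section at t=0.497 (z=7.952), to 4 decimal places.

Area at t=0.497: 41.7619

Cross-section at t=0.497: each vertex is (1-t)·p0[i] + t·p1[i].
  v1: (1-0.497)·(4.17,1.87) + 0.497·(5.78,3.82) = (4.9702,2.8392)
  v2: (1-0.497)·(2.15,3.31) + 0.497·(0.78,3.39) = (1.4691,3.3498)
  v3: (1-0.497)·(-2.39,0.57) + 0.497·(-7.3,2.36) = (-4.8303,1.4596)
  v4: (1-0.497)·(-3.77,-1.42) + 0.497·(-5.35,-0.85) = (-4.5553,-1.1367)
  v5: (1-0.497)·(2.65,-3.67) + 0.497·(1.46,-2.42) = (2.0586,-3.0488)
  v6: (1-0.497)·(4.86,-0.17) + 0.497·(3.65,0.67) = (4.2586,0.2475)
Shoelace sum Σ(x_i·y_{i+1} − x_{i+1}·y_i):
  i=1: 4.9702·3.3498 − 1.4691·2.8392 = +12.4779 (running +12.4779)
  i=2: 1.4691·1.4596 − -4.8303·3.3498 = +18.3246 (running +30.8025)
  i=3: -4.8303·-1.1367 − -4.5553·1.4596 = +12.1396 (running +42.9421)
  i=4: -4.5553·-3.0488 − 2.0586·-1.1367 = +16.2278 (running +59.1699)
  i=5: 2.0586·0.2475 − 4.2586·-3.0488 = +13.4930 (running +72.6629)
  i=6: 4.2586·2.8392 − 4.9702·0.2475 = +10.8609 (running +83.5237)
Area = |Σ|/2 = |83.5237|/2 = 41.7619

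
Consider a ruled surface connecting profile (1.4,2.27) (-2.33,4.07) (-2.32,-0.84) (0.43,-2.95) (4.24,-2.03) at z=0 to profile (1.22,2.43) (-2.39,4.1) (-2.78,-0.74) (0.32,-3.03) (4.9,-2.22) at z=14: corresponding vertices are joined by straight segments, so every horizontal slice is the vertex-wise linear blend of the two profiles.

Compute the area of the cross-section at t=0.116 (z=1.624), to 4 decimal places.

Area at t=0.116: 27.2827

Cross-section at t=0.116: each vertex is (1-t)·p0[i] + t·p1[i].
  v1: (1-0.116)·(1.4,2.27) + 0.116·(1.22,2.43) = (1.3791,2.2886)
  v2: (1-0.116)·(-2.33,4.07) + 0.116·(-2.39,4.1) = (-2.3370,4.0735)
  v3: (1-0.116)·(-2.32,-0.84) + 0.116·(-2.78,-0.74) = (-2.3734,-0.8284)
  v4: (1-0.116)·(0.43,-2.95) + 0.116·(0.32,-3.03) = (0.4172,-2.9593)
  v5: (1-0.116)·(4.24,-2.03) + 0.116·(4.9,-2.22) = (4.3166,-2.0520)
Shoelace sum Σ(x_i·y_{i+1} − x_{i+1}·y_i):
  i=1: 1.3791·4.0735 − -2.3370·2.2886 = +10.9661 (running +10.9661)
  i=2: -2.3370·-0.8284 − -2.3734·4.0735 = +11.6038 (running +22.5699)
  i=3: -2.3734·-2.9593 − 0.4172·-0.8284 = +7.3691 (running +29.9389)
  i=4: 0.4172·-2.0520 − 4.3166·-2.9593 = +11.9177 (running +41.8567)
  i=5: 4.3166·2.2886 − 1.3791·-2.0520 = +12.7087 (running +54.5654)
Area = |Σ|/2 = |54.5654|/2 = 27.2827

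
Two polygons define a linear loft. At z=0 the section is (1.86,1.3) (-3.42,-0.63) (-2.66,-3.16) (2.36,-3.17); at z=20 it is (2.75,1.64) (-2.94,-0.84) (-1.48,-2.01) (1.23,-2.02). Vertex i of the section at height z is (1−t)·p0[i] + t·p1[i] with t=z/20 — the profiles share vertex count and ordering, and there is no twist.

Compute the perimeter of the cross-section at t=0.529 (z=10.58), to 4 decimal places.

Perimeter at t=0.529: 15.9424

Cross-section at t=0.529: each vertex is (1-t)·p0[i] + t·p1[i].
  v1: (1-0.529)·(1.86,1.3) + 0.529·(2.75,1.64) = (2.3308,1.4799)
  v2: (1-0.529)·(-3.42,-0.63) + 0.529·(-2.94,-0.84) = (-3.1661,-0.7411)
  v3: (1-0.529)·(-2.66,-3.16) + 0.529·(-1.48,-2.01) = (-2.0358,-2.5516)
  v4: (1-0.529)·(2.36,-3.17) + 0.529·(1.23,-2.02) = (1.7622,-2.5617)
Perimeter = Σ |v_{i+1} − v_i|:
  edge 1→2: √(-5.4969² + -2.2210²) = 5.9286 (running 5.9286)
  edge 2→3: √(1.1303² + -1.8106²) = 2.1344 (running 8.0630)
  edge 3→4: √(3.7980² + -0.0100²) = 3.7980 (running 11.8610)
  edge 4→1: √(0.5686² + 4.0415²) = 4.0813 (running 15.9424)
Perimeter = 15.9424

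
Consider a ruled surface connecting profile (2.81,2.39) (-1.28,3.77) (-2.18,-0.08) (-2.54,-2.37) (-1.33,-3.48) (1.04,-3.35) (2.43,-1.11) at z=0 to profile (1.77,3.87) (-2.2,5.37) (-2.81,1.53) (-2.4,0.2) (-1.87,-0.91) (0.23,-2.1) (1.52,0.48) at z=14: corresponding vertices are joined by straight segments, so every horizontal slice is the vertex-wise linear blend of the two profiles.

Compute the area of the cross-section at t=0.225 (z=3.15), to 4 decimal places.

Area at t=0.225: 27.2637

Cross-section at t=0.225: each vertex is (1-t)·p0[i] + t·p1[i].
  v1: (1-0.225)·(2.81,2.39) + 0.225·(1.77,3.87) = (2.5760,2.7230)
  v2: (1-0.225)·(-1.28,3.77) + 0.225·(-2.2,5.37) = (-1.4870,4.1300)
  v3: (1-0.225)·(-2.18,-0.08) + 0.225·(-2.81,1.53) = (-2.3218,0.2823)
  v4: (1-0.225)·(-2.54,-2.37) + 0.225·(-2.4,0.2) = (-2.5085,-1.7918)
  v5: (1-0.225)·(-1.33,-3.48) + 0.225·(-1.87,-0.91) = (-1.4515,-2.9018)
  v6: (1-0.225)·(1.04,-3.35) + 0.225·(0.23,-2.1) = (0.8578,-3.0688)
  v7: (1-0.225)·(2.43,-1.11) + 0.225·(1.52,0.48) = (2.2252,-0.7523)
Shoelace sum Σ(x_i·y_{i+1} − x_{i+1}·y_i):
  i=1: 2.5760·4.1300 − -1.4870·2.7230 = +14.6880 (running +14.6880)
  i=2: -1.4870·0.2823 − -2.3218·4.1300 = +9.1691 (running +23.8571)
  i=3: -2.3218·-1.7918 − -2.5085·0.2823 = +4.8680 (running +28.7251)
  i=4: -2.5085·-2.9018 − -1.4515·-1.7918 = +4.6783 (running +33.4034)
  i=5: -1.4515·-3.0688 − 0.8578·-2.9018 = +6.9433 (running +40.3467)
  i=6: 0.8578·-0.7523 − 2.2252·-3.0688 = +6.1835 (running +46.5302)
  i=7: 2.2252·2.7230 − 2.5760·-0.7523 = +7.9972 (running +54.5273)
Area = |Σ|/2 = |54.5273|/2 = 27.2637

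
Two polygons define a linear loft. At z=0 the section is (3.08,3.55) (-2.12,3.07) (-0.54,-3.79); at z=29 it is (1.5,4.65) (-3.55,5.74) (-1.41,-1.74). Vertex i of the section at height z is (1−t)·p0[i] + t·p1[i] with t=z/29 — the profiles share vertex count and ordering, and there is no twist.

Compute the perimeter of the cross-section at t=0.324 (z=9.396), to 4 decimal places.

Cross-section at t=0.324: each vertex is (1-t)·p0[i] + t·p1[i].
  v1: (1-0.324)·(3.08,3.55) + 0.324·(1.5,4.65) = (2.5681,3.9064)
  v2: (1-0.324)·(-2.12,3.07) + 0.324·(-3.55,5.74) = (-2.5833,3.9351)
  v3: (1-0.324)·(-0.54,-3.79) + 0.324·(-1.41,-1.74) = (-0.8219,-3.1258)
Perimeter = Σ |v_{i+1} − v_i|:
  edge 1→2: √(-5.1514² + 0.0287²) = 5.1515 (running 5.1515)
  edge 2→3: √(1.7614² + -7.0609²) = 7.2773 (running 12.4288)
  edge 3→1: √(3.3900² + 7.0322²) = 7.8066 (running 20.2354)
Perimeter = 20.2354

Perimeter at t=0.324: 20.2354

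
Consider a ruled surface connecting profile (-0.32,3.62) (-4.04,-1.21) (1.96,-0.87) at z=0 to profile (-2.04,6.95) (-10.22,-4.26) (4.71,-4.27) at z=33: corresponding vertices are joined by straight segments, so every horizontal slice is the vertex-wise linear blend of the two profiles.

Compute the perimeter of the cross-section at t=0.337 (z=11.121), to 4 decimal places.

Perimeter at t=0.337: 25.4765

Cross-section at t=0.337: each vertex is (1-t)·p0[i] + t·p1[i].
  v1: (1-0.337)·(-0.32,3.62) + 0.337·(-2.04,6.95) = (-0.8996,4.7422)
  v2: (1-0.337)·(-4.04,-1.21) + 0.337·(-10.22,-4.26) = (-6.1227,-2.2378)
  v3: (1-0.337)·(1.96,-0.87) + 0.337·(4.71,-4.27) = (2.8868,-2.0158)
Perimeter = Σ |v_{i+1} − v_i|:
  edge 1→2: √(-5.2230² + -6.9801²) = 8.7179 (running 8.7179)
  edge 2→3: √(9.0094² + 0.2220²) = 9.0121 (running 17.7300)
  edge 3→1: √(-3.7864² + 6.7580²) = 7.7464 (running 25.4765)
Perimeter = 25.4765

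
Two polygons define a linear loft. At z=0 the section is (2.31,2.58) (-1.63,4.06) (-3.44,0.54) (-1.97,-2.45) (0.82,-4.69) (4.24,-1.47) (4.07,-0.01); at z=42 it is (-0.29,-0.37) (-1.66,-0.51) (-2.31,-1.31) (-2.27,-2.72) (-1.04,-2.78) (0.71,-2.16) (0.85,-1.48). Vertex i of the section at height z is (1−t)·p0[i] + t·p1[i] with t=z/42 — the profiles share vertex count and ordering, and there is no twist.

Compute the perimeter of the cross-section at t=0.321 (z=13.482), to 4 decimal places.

Perimeter at t=0.321: 19.2945

Cross-section at t=0.321: each vertex is (1-t)·p0[i] + t·p1[i].
  v1: (1-0.321)·(2.31,2.58) + 0.321·(-0.29,-0.37) = (1.4754,1.6331)
  v2: (1-0.321)·(-1.63,4.06) + 0.321·(-1.66,-0.51) = (-1.6396,2.5930)
  v3: (1-0.321)·(-3.44,0.54) + 0.321·(-2.31,-1.31) = (-3.0773,-0.0539)
  v4: (1-0.321)·(-1.97,-2.45) + 0.321·(-2.27,-2.72) = (-2.0663,-2.5367)
  v5: (1-0.321)·(0.82,-4.69) + 0.321·(-1.04,-2.78) = (0.2229,-4.0769)
  v6: (1-0.321)·(4.24,-1.47) + 0.321·(0.71,-2.16) = (3.1069,-1.6915)
  v7: (1-0.321)·(4.07,-0.01) + 0.321·(0.85,-1.48) = (3.0364,-0.4819)
Perimeter = Σ |v_{i+1} − v_i|:
  edge 1→2: √(-3.1150² + 0.9600²) = 3.2596 (running 3.2596)
  edge 2→3: √(-1.4376² + -2.6469²) = 3.0121 (running 6.2717)
  edge 3→4: √(1.0110² + -2.4828²) = 2.6808 (running 8.9525)
  edge 4→5: √(2.2892² + -1.5402²) = 2.7591 (running 11.7116)
  edge 5→6: √(2.8839² + 2.3854²) = 3.7426 (running 15.4542)
  edge 6→7: √(-0.0705² + 1.2096²) = 1.2117 (running 16.6659)
  edge 7→1: √(-1.5610² + 2.1149²) = 2.6286 (running 19.2945)
Perimeter = 19.2945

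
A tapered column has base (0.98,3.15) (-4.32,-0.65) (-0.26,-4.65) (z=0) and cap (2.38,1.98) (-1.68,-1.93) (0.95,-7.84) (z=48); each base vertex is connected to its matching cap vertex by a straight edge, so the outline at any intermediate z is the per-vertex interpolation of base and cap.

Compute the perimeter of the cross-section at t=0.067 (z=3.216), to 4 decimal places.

Cross-section at t=0.067: each vertex is (1-t)·p0[i] + t·p1[i].
  v1: (1-0.067)·(0.98,3.15) + 0.067·(2.38,1.98) = (1.0738,3.0716)
  v2: (1-0.067)·(-4.32,-0.65) + 0.067·(-1.68,-1.93) = (-4.1431,-0.7358)
  v3: (1-0.067)·(-0.26,-4.65) + 0.067·(0.95,-7.84) = (-0.1789,-4.8637)
Perimeter = Σ |v_{i+1} − v_i|:
  edge 1→2: √(-5.2169² + -3.8074²) = 6.4585 (running 6.4585)
  edge 2→3: √(3.9642² + -4.1280²) = 5.7232 (running 12.1817)
  edge 3→1: √(1.2527² + 7.9353²) = 8.0336 (running 20.2153)
Perimeter = 20.2153

Perimeter at t=0.067: 20.2153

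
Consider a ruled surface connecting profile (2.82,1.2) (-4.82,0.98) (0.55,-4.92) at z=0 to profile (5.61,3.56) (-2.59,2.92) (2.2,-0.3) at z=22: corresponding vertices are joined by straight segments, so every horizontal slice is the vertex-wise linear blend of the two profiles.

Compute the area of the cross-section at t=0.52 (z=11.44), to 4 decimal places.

Area at t=0.52: 18.9816

Cross-section at t=0.52: each vertex is (1-t)·p0[i] + t·p1[i].
  v1: (1-0.52)·(2.82,1.2) + 0.52·(5.61,3.56) = (4.2708,2.4272)
  v2: (1-0.52)·(-4.82,0.98) + 0.52·(-2.59,2.92) = (-3.6604,1.9888)
  v3: (1-0.52)·(0.55,-4.92) + 0.52·(2.2,-0.3) = (1.4080,-2.5176)
Shoelace sum Σ(x_i·y_{i+1} − x_{i+1}·y_i):
  i=1: 4.2708·1.9888 − -3.6604·2.4272 = +17.3783 (running +17.3783)
  i=2: -3.6604·-2.5176 − 1.4080·1.9888 = +6.4152 (running +23.7935)
  i=3: 1.4080·2.4272 − 4.2708·-2.5176 = +14.1697 (running +37.9631)
Area = |Σ|/2 = |37.9631|/2 = 18.9816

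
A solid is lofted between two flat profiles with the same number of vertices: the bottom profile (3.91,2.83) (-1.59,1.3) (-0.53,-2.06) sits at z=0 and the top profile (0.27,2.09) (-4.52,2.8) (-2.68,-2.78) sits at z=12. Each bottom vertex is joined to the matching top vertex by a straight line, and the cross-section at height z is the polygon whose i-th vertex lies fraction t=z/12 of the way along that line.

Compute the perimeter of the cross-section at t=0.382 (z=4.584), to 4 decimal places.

Perimeter at t=0.382: 15.9244

Cross-section at t=0.382: each vertex is (1-t)·p0[i] + t·p1[i].
  v1: (1-0.382)·(3.91,2.83) + 0.382·(0.27,2.09) = (2.5195,2.5473)
  v2: (1-0.382)·(-1.59,1.3) + 0.382·(-4.52,2.8) = (-2.7093,1.8730)
  v3: (1-0.382)·(-0.53,-2.06) + 0.382·(-2.68,-2.78) = (-1.3513,-2.3350)
Perimeter = Σ |v_{i+1} − v_i|:
  edge 1→2: √(-5.2288² + -0.6743²) = 5.2721 (running 5.2721)
  edge 2→3: √(1.3580² + -4.2080²) = 4.4217 (running 9.6938)
  edge 3→1: √(3.8708² + 4.8824²) = 6.2306 (running 15.9244)
Perimeter = 15.9244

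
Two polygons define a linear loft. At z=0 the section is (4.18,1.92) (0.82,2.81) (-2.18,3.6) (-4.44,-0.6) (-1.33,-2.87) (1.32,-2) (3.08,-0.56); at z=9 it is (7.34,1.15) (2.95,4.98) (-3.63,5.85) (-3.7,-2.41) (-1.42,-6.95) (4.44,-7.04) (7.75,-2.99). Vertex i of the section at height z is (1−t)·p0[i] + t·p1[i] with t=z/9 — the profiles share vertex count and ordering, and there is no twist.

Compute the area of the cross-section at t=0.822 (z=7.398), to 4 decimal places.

Cross-section at t=0.822: each vertex is (1-t)·p0[i] + t·p1[i].
  v1: (1-0.822)·(4.18,1.92) + 0.822·(7.34,1.15) = (6.7775,1.2871)
  v2: (1-0.822)·(0.82,2.81) + 0.822·(2.95,4.98) = (2.5709,4.5937)
  v3: (1-0.822)·(-2.18,3.6) + 0.822·(-3.63,5.85) = (-3.3719,5.4495)
  v4: (1-0.822)·(-4.44,-0.6) + 0.822·(-3.7,-2.41) = (-3.8317,-2.0878)
  v5: (1-0.822)·(-1.33,-2.87) + 0.822·(-1.42,-6.95) = (-1.4040,-6.2238)
  v6: (1-0.822)·(1.32,-2) + 0.822·(4.44,-7.04) = (3.8846,-6.1429)
  v7: (1-0.822)·(3.08,-0.56) + 0.822·(7.75,-2.99) = (6.9187,-2.5575)
Shoelace sum Σ(x_i·y_{i+1} − x_{i+1}·y_i):
  i=1: 6.7775·4.5937 − 2.5709·1.2871 = +27.8253 (running +27.8253)
  i=2: 2.5709·5.4495 − -3.3719·4.5937 = +29.4995 (running +57.3248)
  i=3: -3.3719·-2.0878 − -3.8317·5.4495 = +27.9209 (running +85.2457)
  i=4: -3.8317·-6.2238 − -1.4040·-2.0878 = +20.9164 (running +106.1622)
  i=5: -1.4040·-6.1429 − 3.8846·-6.2238 = +32.8015 (running +138.9637)
  i=6: 3.8846·-2.5575 − 6.9187·-6.1429 = +32.5662 (running +171.5299)
  i=7: 6.9187·1.2871 − 6.7775·-2.5575 = +26.2381 (running +197.7680)
Area = |Σ|/2 = |197.7680|/2 = 98.8840

Area at t=0.822: 98.8840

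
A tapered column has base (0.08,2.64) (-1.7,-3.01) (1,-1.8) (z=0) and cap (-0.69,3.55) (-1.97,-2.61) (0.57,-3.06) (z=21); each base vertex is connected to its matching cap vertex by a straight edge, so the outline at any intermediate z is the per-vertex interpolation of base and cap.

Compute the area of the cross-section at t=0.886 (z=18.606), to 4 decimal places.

Cross-section at t=0.886: each vertex is (1-t)·p0[i] + t·p1[i].
  v1: (1-0.886)·(0.08,2.64) + 0.886·(-0.69,3.55) = (-0.6022,3.4463)
  v2: (1-0.886)·(-1.7,-3.01) + 0.886·(-1.97,-2.61) = (-1.9392,-2.6556)
  v3: (1-0.886)·(1,-1.8) + 0.886·(0.57,-3.06) = (0.6190,-2.9164)
Shoelace sum Σ(x_i·y_{i+1} − x_{i+1}·y_i):
  i=1: -0.6022·-2.6556 − -1.9392·3.4463 = +8.2823 (running +8.2823)
  i=2: -1.9392·-2.9164 − 0.6190·-2.6556 = +7.2993 (running +15.5816)
  i=3: 0.6190·3.4463 − -0.6022·-2.9164 = +0.3770 (running +15.9587)
Area = |Σ|/2 = |15.9587|/2 = 7.9793

Area at t=0.886: 7.9793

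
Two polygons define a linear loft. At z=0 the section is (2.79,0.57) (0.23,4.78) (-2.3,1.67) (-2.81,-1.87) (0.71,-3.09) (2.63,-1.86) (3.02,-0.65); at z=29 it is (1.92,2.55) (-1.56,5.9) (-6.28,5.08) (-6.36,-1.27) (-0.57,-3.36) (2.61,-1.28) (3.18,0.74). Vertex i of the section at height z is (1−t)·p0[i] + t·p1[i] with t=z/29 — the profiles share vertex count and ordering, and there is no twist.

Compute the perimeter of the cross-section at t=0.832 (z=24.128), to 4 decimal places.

Cross-section at t=0.832: each vertex is (1-t)·p0[i] + t·p1[i].
  v1: (1-0.832)·(2.79,0.57) + 0.832·(1.92,2.55) = (2.0662,2.2174)
  v2: (1-0.832)·(0.23,4.78) + 0.832·(-1.56,5.9) = (-1.2593,5.7118)
  v3: (1-0.832)·(-2.3,1.67) + 0.832·(-6.28,5.08) = (-5.6114,4.5071)
  v4: (1-0.832)·(-2.81,-1.87) + 0.832·(-6.36,-1.27) = (-5.7636,-1.3708)
  v5: (1-0.832)·(0.71,-3.09) + 0.832·(-0.57,-3.36) = (-0.3550,-3.3146)
  v6: (1-0.832)·(2.63,-1.86) + 0.832·(2.61,-1.28) = (2.6134,-1.3774)
  v7: (1-0.832)·(3.02,-0.65) + 0.832·(3.18,0.74) = (3.1531,0.5065)
Perimeter = Σ |v_{i+1} − v_i|:
  edge 1→2: √(-3.3254² + 3.4945²) = 4.8239 (running 4.8239)
  edge 2→3: √(-4.3521² + -1.2047²) = 4.5157 (running 9.3396)
  edge 3→4: √(-0.1522² + -5.8779²) = 5.8799 (running 15.2195)
  edge 4→5: √(5.4086² + -1.9438²) = 5.7473 (running 20.9669)
  edge 5→6: √(2.9683² + 1.9372²) = 3.5445 (running 24.5114)
  edge 6→7: √(0.5398² + 1.8839²) = 1.9597 (running 26.4711)
  edge 7→1: √(-1.0870² + 1.7109²) = 2.0270 (running 28.4981)
Perimeter = 28.4981

Perimeter at t=0.832: 28.4981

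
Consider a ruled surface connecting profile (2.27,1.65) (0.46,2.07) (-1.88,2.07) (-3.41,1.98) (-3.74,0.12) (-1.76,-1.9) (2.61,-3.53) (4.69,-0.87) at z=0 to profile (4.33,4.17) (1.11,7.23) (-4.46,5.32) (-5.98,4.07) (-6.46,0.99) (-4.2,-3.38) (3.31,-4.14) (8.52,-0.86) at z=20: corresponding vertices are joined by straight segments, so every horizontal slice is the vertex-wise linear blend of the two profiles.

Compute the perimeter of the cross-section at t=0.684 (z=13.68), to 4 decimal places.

Cross-section at t=0.684: each vertex is (1-t)·p0[i] + t·p1[i].
  v1: (1-0.684)·(2.27,1.65) + 0.684·(4.33,4.17) = (3.6790,3.3737)
  v2: (1-0.684)·(0.46,2.07) + 0.684·(1.11,7.23) = (0.9046,5.5994)
  v3: (1-0.684)·(-1.88,2.07) + 0.684·(-4.46,5.32) = (-3.6447,4.2930)
  v4: (1-0.684)·(-3.41,1.98) + 0.684·(-5.98,4.07) = (-5.1679,3.4096)
  v5: (1-0.684)·(-3.74,0.12) + 0.684·(-6.46,0.99) = (-5.6005,0.7151)
  v6: (1-0.684)·(-1.76,-1.9) + 0.684·(-4.2,-3.38) = (-3.4290,-2.9123)
  v7: (1-0.684)·(2.61,-3.53) + 0.684·(3.31,-4.14) = (3.0888,-3.9472)
  v8: (1-0.684)·(4.69,-0.87) + 0.684·(8.52,-0.86) = (7.3097,-0.8632)
Perimeter = Σ |v_{i+1} − v_i|:
  edge 1→2: √(-2.7744² + 2.2258²) = 3.5569 (running 3.5569)
  edge 2→3: √(-4.5493² + -1.3064²) = 4.7332 (running 8.2901)
  edge 3→4: √(-1.5232² + -0.8834²) = 1.7608 (running 10.0509)
  edge 4→5: √(-0.4326² + -2.6945²) = 2.7290 (running 12.7799)
  edge 5→6: √(2.1715² + -3.6274²) = 4.2277 (running 17.0076)
  edge 6→7: √(6.5178² + -1.0349²) = 6.5994 (running 23.6070)
  edge 7→8: √(4.2209² + 3.0841²) = 5.2276 (running 28.8346)
  edge 8→1: √(-3.6307² + 4.2368²) = 5.5797 (running 34.4143)
Perimeter = 34.4143

Perimeter at t=0.684: 34.4143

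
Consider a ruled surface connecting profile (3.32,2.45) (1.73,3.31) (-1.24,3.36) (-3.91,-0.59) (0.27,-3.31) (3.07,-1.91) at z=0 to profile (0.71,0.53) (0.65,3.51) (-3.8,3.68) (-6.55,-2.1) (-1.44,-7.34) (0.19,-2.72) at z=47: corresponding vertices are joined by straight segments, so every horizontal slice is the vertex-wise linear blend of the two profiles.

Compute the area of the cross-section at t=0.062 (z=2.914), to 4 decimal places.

Area at t=0.062: 34.5624

Cross-section at t=0.062: each vertex is (1-t)·p0[i] + t·p1[i].
  v1: (1-0.062)·(3.32,2.45) + 0.062·(0.71,0.53) = (3.1582,2.3310)
  v2: (1-0.062)·(1.73,3.31) + 0.062·(0.65,3.51) = (1.6630,3.3224)
  v3: (1-0.062)·(-1.24,3.36) + 0.062·(-3.8,3.68) = (-1.3987,3.3798)
  v4: (1-0.062)·(-3.91,-0.59) + 0.062·(-6.55,-2.1) = (-4.0737,-0.6836)
  v5: (1-0.062)·(0.27,-3.31) + 0.062·(-1.44,-7.34) = (0.1640,-3.5599)
  v6: (1-0.062)·(3.07,-1.91) + 0.062·(0.19,-2.72) = (2.8914,-1.9602)
Shoelace sum Σ(x_i·y_{i+1} − x_{i+1}·y_i):
  i=1: 3.1582·3.3224 − 1.6630·2.3310 = +6.6163 (running +6.6163)
  i=2: 1.6630·3.3798 − -1.3987·3.3224 = +10.2679 (running +16.8842)
  i=3: -1.3987·-0.6836 − -4.0737·3.3798 = +14.7246 (running +31.6088)
  i=4: -4.0737·-3.5599 − 0.1640·-0.6836 = +14.6138 (running +46.2226)
  i=5: 0.1640·-1.9602 − 2.8914·-3.5599 = +9.9717 (running +56.1943)
  i=6: 2.8914·2.3310 − 3.1582·-1.9602 = +12.9306 (running +69.1248)
Area = |Σ|/2 = |69.1248|/2 = 34.5624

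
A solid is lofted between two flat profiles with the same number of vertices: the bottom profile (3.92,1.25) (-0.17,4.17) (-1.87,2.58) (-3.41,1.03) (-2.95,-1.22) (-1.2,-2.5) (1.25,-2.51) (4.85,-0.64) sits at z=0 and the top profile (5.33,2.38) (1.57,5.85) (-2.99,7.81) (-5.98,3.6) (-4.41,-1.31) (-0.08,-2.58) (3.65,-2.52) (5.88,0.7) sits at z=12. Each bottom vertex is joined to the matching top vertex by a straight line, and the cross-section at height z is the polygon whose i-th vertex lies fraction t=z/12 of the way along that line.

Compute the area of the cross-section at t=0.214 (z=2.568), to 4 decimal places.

Cross-section at t=0.214: each vertex is (1-t)·p0[i] + t·p1[i].
  v1: (1-0.214)·(3.92,1.25) + 0.214·(5.33,2.38) = (4.2217,1.4918)
  v2: (1-0.214)·(-0.17,4.17) + 0.214·(1.57,5.85) = (0.2024,4.5295)
  v3: (1-0.214)·(-1.87,2.58) + 0.214·(-2.99,7.81) = (-2.1097,3.6992)
  v4: (1-0.214)·(-3.41,1.03) + 0.214·(-5.98,3.6) = (-3.9600,1.5800)
  v5: (1-0.214)·(-2.95,-1.22) + 0.214·(-4.41,-1.31) = (-3.2624,-1.2393)
  v6: (1-0.214)·(-1.2,-2.5) + 0.214·(-0.08,-2.58) = (-0.9603,-2.5171)
  v7: (1-0.214)·(1.25,-2.51) + 0.214·(3.65,-2.52) = (1.7636,-2.5121)
  v8: (1-0.214)·(4.85,-0.64) + 0.214·(5.88,0.7) = (5.0704,-0.3532)
Shoelace sum Σ(x_i·y_{i+1} − x_{i+1}·y_i):
  i=1: 4.2217·4.5295 − 0.2024·1.4918 = +18.8206 (running +18.8206)
  i=2: 0.2024·3.6992 − -2.1097·4.5295 = +10.3044 (running +29.1250)
  i=3: -2.1097·1.5800 − -3.9600·3.6992 = +11.3156 (running +40.4406)
  i=4: -3.9600·-1.2393 − -3.2624·1.5800 = +10.0620 (running +50.5026)
  i=5: -3.2624·-2.5171 − -0.9603·-1.2393 = +7.0219 (running +57.5245)
  i=6: -0.9603·-2.5121 − 1.7636·-2.5171 = +6.8517 (running +64.3761)
  i=7: 1.7636·-0.3532 − 5.0704·-2.5121 = +12.1146 (running +76.4908)
  i=8: 5.0704·1.4918 − 4.2217·-0.3532 = +9.0554 (running +85.5462)
Area = |Σ|/2 = |85.5462|/2 = 42.7731

Area at t=0.214: 42.7731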